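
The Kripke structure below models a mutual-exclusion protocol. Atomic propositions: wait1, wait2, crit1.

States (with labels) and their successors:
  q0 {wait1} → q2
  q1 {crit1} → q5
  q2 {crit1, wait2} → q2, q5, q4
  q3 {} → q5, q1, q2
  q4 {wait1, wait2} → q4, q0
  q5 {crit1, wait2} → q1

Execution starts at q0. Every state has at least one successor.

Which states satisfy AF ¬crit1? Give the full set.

States satisfying ¬crit1: {q0, q3, q4}.
States satisfying AF ¬crit1: {q0, q3, q4}.

{q0, q3, q4}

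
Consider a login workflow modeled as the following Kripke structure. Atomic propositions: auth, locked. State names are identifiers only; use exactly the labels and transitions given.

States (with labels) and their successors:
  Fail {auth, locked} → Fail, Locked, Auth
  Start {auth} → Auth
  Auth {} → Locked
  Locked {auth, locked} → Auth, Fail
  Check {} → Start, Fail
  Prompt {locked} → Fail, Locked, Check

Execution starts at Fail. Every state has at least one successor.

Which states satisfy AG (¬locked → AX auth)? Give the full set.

States satisfying ¬locked → AX auth: {Fail, Auth, Locked, Check, Prompt}.
States satisfying AG (¬locked → AX auth): {Fail, Auth, Locked}.

{Fail, Auth, Locked}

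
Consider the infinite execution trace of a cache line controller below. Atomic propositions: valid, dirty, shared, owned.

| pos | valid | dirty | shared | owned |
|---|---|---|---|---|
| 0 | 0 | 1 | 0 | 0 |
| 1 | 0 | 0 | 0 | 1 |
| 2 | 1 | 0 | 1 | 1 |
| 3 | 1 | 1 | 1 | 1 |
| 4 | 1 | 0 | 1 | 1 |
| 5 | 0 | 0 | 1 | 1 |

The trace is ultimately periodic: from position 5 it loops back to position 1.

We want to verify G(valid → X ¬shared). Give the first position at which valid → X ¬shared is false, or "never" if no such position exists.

2

Check valid → X ¬shared at each position in order: 0 ✓, 1 ✓.
At position 2 the labels are {owned, shared, valid} and the next position 3 has {dirty, owned, shared, valid}, so valid → X ¬shared is false there. This is the first violation.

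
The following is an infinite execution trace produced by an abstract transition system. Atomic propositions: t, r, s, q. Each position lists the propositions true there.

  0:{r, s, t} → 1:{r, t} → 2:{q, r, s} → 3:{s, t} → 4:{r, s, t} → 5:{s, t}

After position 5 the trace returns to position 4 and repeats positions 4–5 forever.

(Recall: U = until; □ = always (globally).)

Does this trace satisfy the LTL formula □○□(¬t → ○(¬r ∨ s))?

Satisfied

○□(¬t → ○(¬r ∨ s)) holds at every position 0..5, and those are all positions ever visited, so □○□(¬t → ○(¬r ∨ s)) holds.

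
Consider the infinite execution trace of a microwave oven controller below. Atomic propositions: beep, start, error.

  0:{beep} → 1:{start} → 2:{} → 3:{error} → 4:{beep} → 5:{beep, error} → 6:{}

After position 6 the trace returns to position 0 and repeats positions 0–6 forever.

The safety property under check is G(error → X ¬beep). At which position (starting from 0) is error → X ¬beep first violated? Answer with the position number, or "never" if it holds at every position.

Check error → X ¬beep at each position in order: 0 ✓, 1 ✓, 2 ✓.
At position 3 the labels are {error} and the next position 4 has {beep}, so error → X ¬beep is false there. This is the first violation.

3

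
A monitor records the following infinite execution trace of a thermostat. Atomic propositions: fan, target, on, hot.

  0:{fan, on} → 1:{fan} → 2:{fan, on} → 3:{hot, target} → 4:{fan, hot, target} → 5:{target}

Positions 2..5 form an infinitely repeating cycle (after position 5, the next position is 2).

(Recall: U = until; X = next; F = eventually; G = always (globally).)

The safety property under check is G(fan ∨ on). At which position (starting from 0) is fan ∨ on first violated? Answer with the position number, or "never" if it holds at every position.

Check fan ∨ on at each position in order: 0 ✓, 1 ✓, 2 ✓.
At position 3 the labels are {hot, target}, so fan ∨ on is false there. This is the first violation.

3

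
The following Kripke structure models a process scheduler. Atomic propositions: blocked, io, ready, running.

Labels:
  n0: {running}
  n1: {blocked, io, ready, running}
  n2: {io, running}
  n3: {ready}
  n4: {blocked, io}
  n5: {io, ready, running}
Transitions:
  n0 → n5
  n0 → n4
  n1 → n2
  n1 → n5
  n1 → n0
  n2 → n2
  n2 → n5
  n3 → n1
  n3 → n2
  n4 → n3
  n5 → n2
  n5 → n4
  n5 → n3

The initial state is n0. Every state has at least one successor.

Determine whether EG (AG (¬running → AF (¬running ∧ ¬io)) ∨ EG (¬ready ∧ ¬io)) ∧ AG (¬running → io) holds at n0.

States satisfying ¬running → io: {n0, n1, n2, n4, n5}.
States satisfying AG (¬running → io): ∅.
States satisfying EG (AG (¬running → AF (¬running ∧ ¬io)) ∨ EG (¬ready ∧ ¬io)) ∧ AG (¬running → io): ∅.
n0 ∉ Sat(EG (AG (¬running → AF (¬running ∧ ¬io)) ∨ EG (¬ready ∧ ¬io)) ∧ AG (¬running → io)).

No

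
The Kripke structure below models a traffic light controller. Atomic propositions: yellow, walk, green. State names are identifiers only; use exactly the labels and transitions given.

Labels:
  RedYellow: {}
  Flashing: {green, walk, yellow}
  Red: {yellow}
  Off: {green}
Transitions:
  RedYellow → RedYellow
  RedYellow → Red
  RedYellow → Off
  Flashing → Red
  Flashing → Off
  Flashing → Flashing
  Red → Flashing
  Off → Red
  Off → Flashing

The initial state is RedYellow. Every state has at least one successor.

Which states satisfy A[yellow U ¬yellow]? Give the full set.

{RedYellow, Off}

States satisfying yellow: {Flashing, Red}.
States satisfying ¬yellow: {RedYellow, Off}.
States satisfying A[yellow U ¬yellow]: {RedYellow, Off}.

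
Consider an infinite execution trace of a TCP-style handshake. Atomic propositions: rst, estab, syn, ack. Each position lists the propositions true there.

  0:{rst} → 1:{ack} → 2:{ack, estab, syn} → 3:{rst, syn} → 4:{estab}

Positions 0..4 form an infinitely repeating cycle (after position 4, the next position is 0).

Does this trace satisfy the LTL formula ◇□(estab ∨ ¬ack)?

No

□(estab ∨ ¬ack) is false at every position 0..4, so it never becomes true and ◇□(estab ∨ ¬ack) fails.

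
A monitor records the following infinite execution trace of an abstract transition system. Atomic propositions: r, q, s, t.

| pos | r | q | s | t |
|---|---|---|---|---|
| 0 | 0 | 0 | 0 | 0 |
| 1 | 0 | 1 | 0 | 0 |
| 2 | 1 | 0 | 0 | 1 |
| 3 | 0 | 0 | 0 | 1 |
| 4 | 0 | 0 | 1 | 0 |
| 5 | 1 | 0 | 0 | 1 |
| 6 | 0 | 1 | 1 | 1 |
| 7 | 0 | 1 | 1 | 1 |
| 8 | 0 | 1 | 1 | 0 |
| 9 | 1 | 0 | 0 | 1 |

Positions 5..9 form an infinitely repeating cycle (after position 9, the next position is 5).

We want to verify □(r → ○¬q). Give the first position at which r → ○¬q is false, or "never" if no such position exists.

Check r → ○¬q at each position in order: 0 ✓, 1 ✓, 2 ✓, 3 ✓, 4 ✓.
At position 5 the labels are {r, t} and the next position 6 has {q, s, t}, so r → ○¬q is false there. This is the first violation.

5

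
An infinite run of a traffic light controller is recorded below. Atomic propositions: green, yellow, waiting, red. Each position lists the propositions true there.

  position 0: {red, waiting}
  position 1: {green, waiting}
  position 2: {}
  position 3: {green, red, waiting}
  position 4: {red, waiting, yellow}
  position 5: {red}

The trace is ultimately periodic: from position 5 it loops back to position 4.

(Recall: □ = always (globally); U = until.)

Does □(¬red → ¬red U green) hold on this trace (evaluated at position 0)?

¬red → ¬red U green holds at every position 0..5, and those are all positions ever visited, so □(¬red → ¬red U green) holds.
Positions where ¬red holds: 1, 2.
Check ¬red U green at each: 1→ok, 2→ok.

Satisfied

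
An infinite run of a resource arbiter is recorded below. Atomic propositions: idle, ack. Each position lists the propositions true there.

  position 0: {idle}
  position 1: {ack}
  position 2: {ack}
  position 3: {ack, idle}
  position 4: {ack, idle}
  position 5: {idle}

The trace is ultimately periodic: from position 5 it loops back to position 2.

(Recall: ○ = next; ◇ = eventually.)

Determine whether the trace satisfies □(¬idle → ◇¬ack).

¬idle → ◇¬ack holds at every position 0..5, and those are all positions ever visited, so □(¬idle → ◇¬ack) holds.
Positions where ¬idle holds: 1, 2.
Check ◇¬ack at each: 1→ok, 2→ok.

Holds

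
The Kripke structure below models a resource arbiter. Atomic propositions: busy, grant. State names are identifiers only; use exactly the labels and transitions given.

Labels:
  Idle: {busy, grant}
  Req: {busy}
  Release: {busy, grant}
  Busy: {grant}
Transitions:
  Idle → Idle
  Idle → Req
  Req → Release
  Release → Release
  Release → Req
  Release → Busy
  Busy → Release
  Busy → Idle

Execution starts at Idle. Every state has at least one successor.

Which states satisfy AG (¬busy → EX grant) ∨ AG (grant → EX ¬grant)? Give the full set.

States satisfying ¬busy → EX grant: {Idle, Req, Release, Busy}.
States satisfying AG (¬busy → EX grant): {Idle, Req, Release, Busy}.
States satisfying grant → EX ¬grant: {Idle, Req, Release}.
States satisfying AG (grant → EX ¬grant): ∅.
States satisfying AG (¬busy → EX grant) ∨ AG (grant → EX ¬grant): {Idle, Req, Release, Busy}.

{Idle, Req, Release, Busy}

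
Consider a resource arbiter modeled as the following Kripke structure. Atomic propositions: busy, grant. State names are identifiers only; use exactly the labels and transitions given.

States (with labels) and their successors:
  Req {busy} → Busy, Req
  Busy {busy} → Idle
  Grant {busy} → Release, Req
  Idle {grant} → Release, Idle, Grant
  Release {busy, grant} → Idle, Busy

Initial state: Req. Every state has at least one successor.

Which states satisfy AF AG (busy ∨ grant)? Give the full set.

States satisfying AG (busy ∨ grant): {Req, Busy, Grant, Idle, Release}.
States satisfying AF AG (busy ∨ grant): {Req, Busy, Grant, Idle, Release}.

{Req, Busy, Grant, Idle, Release}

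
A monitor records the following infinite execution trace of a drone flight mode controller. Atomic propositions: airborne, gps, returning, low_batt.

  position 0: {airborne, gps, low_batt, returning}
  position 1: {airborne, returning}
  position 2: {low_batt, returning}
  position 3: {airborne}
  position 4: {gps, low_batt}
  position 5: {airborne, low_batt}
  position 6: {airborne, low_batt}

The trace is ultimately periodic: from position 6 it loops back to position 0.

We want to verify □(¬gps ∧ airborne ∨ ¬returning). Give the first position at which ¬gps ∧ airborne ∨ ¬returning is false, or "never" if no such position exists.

0

At position 0 the labels are {airborne, gps, low_batt, returning}, so ¬gps ∧ airborne ∨ ¬returning is false there. This is the first violation.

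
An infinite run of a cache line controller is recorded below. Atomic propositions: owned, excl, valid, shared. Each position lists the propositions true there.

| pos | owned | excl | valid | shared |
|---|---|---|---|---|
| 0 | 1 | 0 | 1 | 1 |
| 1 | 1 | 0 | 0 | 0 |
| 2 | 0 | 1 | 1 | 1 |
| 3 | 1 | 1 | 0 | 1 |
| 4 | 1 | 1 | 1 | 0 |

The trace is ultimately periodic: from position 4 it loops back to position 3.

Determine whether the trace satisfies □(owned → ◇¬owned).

No

owned → ◇¬owned must hold at every position from 0 onward. It fails at position 3, so □(owned → ◇¬owned) is false.
Positions where owned holds: 0, 1, 3, 4.
Check ◇¬owned at each: 0→ok, 1→ok, 3→fails, 4→fails.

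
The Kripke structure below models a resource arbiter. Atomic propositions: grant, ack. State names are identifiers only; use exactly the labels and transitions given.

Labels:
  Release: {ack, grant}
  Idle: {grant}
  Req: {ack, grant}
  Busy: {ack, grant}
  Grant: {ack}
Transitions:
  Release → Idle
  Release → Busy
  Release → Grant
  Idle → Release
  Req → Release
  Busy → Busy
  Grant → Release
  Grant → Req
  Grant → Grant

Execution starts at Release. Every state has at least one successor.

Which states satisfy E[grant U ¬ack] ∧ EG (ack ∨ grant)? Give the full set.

States satisfying grant: {Release, Idle, Req, Busy}.
States satisfying ¬ack: {Idle}.
States satisfying E[grant U ¬ack]: {Release, Idle, Req}.
States satisfying ack ∨ grant: {Release, Idle, Req, Busy, Grant}.
States satisfying EG (ack ∨ grant): {Release, Idle, Req, Busy, Grant}.
States satisfying E[grant U ¬ack] ∧ EG (ack ∨ grant): {Release, Idle, Req}.

{Release, Idle, Req}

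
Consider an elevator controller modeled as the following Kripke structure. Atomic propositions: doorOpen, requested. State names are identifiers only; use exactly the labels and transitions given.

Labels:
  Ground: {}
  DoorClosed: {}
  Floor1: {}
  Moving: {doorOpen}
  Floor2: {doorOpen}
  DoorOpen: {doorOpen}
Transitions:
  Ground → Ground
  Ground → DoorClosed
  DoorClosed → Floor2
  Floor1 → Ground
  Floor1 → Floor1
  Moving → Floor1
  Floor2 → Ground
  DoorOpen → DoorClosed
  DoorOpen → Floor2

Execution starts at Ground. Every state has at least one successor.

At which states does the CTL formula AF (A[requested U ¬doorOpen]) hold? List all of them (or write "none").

States satisfying A[requested U ¬doorOpen]: {Ground, DoorClosed, Floor1}.
States satisfying AF (A[requested U ¬doorOpen]): {Ground, DoorClosed, Floor1, Moving, Floor2, DoorOpen}.

{Ground, DoorClosed, Floor1, Moving, Floor2, DoorOpen}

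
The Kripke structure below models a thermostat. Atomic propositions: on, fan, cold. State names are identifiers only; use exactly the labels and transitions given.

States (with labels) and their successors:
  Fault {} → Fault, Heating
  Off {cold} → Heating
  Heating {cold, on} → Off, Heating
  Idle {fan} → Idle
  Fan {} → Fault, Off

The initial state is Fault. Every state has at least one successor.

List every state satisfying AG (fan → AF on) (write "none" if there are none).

States satisfying fan → AF on: {Fault, Off, Heating, Fan}.
States satisfying AG (fan → AF on): {Fault, Off, Heating, Fan}.

{Fault, Off, Heating, Fan}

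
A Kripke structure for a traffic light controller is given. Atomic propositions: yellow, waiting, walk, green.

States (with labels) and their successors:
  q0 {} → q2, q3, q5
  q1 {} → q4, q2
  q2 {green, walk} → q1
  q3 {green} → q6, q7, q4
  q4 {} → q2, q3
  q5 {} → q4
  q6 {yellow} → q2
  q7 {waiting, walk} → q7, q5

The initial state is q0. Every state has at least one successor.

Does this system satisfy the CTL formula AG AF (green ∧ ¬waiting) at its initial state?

States satisfying AF (green ∧ ¬waiting): {q0, q1, q2, q3, q4, q5, q6}.
States satisfying AG AF (green ∧ ¬waiting): ∅.
q7 is reachable from q0 and violates AF (green ∧ ¬waiting), so AG fails at q0.
q0 ∉ Sat(AG AF (green ∧ ¬waiting)).

Does not hold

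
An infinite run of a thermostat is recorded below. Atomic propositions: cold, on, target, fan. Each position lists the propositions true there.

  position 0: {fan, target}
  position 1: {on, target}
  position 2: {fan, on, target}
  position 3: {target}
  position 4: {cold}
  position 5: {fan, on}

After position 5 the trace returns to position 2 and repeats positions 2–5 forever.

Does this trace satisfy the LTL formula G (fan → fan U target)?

fan → fan U target holds at every position 0..5, and those are all positions ever visited, so G (fan → fan U target) holds.
Positions where fan holds: 0, 2, 5.
Check fan U target at each: 0→ok, 2→ok, 5→ok.

Holds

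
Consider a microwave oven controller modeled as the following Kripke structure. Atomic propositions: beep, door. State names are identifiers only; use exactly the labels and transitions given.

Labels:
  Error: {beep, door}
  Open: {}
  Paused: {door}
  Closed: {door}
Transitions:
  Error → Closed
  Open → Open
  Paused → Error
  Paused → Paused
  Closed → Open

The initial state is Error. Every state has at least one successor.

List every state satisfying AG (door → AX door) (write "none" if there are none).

States satisfying door → AX door: {Error, Open, Paused}.
States satisfying AG (door → AX door): {Open}.

{Open}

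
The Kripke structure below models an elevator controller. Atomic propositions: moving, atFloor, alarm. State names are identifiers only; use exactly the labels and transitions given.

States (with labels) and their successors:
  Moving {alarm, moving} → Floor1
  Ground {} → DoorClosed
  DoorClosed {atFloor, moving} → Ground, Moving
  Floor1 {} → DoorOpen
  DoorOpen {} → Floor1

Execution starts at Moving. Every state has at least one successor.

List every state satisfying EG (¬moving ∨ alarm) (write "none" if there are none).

{Moving, Floor1, DoorOpen}

States satisfying ¬moving ∨ alarm: {Moving, Ground, Floor1, DoorOpen}.
States satisfying EG (¬moving ∨ alarm): {Moving, Floor1, DoorOpen}.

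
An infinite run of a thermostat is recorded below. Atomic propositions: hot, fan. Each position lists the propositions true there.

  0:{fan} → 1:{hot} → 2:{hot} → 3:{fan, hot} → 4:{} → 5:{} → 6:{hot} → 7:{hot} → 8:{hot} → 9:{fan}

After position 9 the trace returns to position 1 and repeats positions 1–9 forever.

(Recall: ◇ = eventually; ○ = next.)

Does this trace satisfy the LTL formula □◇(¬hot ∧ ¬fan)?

◇(¬hot ∧ ¬fan) holds at every position 0..9, and those are all positions ever visited, so □◇(¬hot ∧ ¬fan) holds.

Satisfied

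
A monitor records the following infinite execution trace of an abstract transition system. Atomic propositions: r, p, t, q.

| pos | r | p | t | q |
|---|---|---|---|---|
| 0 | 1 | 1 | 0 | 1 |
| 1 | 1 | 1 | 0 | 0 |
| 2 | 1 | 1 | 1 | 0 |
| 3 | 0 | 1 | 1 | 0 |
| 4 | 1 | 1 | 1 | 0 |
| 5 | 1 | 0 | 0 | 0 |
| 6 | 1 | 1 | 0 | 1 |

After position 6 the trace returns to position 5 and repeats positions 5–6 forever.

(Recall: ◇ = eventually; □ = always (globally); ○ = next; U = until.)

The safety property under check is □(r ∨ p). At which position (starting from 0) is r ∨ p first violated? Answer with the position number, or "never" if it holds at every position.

never

r ∨ p holds at every position 0..6, and those are all the positions the trace ever visits, so the invariant □(r ∨ p) is never violated.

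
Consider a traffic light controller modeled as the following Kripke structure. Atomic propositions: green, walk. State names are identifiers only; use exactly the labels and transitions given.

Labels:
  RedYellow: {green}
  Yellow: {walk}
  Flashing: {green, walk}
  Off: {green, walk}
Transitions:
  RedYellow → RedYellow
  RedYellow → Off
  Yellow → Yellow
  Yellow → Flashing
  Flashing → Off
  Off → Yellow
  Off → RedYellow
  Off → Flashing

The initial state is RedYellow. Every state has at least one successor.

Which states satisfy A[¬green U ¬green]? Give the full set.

{Yellow}

States satisfying ¬green: {Yellow}.
States satisfying A[¬green U ¬green]: {Yellow}.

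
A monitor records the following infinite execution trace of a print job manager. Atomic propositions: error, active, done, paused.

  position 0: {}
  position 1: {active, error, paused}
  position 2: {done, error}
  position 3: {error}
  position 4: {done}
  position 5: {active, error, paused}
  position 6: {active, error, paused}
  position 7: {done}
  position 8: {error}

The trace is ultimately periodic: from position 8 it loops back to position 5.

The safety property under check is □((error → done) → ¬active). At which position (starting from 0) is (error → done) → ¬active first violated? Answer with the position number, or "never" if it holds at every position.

(error → done) → ¬active holds at every position 0..8, and those are all the positions the trace ever visits, so the invariant □((error → done) → ¬active) is never violated.

never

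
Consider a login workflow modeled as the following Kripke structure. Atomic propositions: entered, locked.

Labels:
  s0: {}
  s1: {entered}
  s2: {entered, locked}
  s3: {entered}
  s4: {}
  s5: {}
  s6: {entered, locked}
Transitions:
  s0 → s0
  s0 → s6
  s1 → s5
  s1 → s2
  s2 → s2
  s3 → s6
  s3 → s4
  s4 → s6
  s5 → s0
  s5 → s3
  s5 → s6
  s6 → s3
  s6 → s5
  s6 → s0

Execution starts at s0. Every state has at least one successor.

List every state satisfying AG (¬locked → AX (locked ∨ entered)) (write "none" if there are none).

States satisfying ¬locked → AX (locked ∨ entered): {s2, s4, s6}.
States satisfying AG (¬locked → AX (locked ∨ entered)): {s2}.

{s2}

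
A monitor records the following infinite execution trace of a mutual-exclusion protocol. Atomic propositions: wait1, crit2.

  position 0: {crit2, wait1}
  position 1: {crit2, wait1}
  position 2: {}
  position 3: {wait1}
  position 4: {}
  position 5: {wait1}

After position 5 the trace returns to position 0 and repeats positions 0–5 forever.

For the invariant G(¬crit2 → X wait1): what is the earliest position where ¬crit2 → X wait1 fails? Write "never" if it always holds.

3

Check ¬crit2 → X wait1 at each position in order: 0 ✓, 1 ✓, 2 ✓.
At position 3 the labels are {wait1} and the next position 4 has {}, so ¬crit2 → X wait1 is false there. This is the first violation.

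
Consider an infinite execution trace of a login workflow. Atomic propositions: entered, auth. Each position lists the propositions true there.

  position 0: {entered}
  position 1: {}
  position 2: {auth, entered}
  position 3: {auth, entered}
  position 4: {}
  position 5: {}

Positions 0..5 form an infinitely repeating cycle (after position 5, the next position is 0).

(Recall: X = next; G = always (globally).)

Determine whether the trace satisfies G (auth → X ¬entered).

No

auth → X ¬entered must hold at every position from 0 onward. It fails at position 2, so G (auth → X ¬entered) is false.
Positions where auth holds: 2, 3.
Check X ¬entered at each: 2→fails, 3→ok.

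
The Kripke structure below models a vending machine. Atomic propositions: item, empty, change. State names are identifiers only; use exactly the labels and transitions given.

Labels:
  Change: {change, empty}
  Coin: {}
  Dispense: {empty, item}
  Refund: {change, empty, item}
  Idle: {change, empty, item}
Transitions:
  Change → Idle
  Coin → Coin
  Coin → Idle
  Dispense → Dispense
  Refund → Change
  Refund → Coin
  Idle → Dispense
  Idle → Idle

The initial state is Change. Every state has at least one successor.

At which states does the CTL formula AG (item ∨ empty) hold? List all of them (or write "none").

{Change, Dispense, Idle}

States satisfying item ∨ empty: {Change, Dispense, Refund, Idle}.
States satisfying AG (item ∨ empty): {Change, Dispense, Idle}.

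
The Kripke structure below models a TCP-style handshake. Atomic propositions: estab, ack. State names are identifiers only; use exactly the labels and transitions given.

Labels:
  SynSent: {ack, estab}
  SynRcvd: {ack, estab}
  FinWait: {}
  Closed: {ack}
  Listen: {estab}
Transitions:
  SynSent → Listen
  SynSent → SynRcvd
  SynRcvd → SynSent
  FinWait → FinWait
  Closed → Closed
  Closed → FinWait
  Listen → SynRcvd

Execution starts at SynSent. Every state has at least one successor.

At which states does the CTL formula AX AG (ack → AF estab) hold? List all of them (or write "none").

{SynSent, SynRcvd, FinWait, Listen}

States satisfying AG (ack → AF estab): {SynSent, SynRcvd, FinWait, Listen}.
States satisfying AX AG (ack → AF estab): {SynSent, SynRcvd, FinWait, Listen}.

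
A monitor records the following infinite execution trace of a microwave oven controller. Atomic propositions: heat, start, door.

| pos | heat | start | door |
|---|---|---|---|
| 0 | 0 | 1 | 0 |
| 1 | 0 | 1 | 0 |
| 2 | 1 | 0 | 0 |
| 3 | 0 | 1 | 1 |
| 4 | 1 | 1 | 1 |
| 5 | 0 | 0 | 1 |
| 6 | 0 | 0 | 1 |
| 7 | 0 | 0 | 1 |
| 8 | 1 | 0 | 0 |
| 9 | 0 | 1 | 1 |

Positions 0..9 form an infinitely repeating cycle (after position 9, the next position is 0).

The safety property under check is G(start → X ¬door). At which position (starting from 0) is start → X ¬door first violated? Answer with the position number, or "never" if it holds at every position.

3

Check start → X ¬door at each position in order: 0 ✓, 1 ✓, 2 ✓.
At position 3 the labels are {door, start} and the next position 4 has {door, heat, start}, so start → X ¬door is false there. This is the first violation.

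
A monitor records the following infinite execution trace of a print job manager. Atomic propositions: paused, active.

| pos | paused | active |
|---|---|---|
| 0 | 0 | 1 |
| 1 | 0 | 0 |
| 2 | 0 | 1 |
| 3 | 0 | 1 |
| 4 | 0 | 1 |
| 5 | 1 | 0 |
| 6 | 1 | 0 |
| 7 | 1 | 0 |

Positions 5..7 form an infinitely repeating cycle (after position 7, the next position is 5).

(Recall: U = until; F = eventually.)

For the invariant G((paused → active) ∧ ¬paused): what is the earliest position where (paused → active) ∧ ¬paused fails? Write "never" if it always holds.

5

Check (paused → active) ∧ ¬paused at each position in order: 0 ✓, 1 ✓, 2 ✓, 3 ✓, 4 ✓.
At position 5 the labels are {paused}, so (paused → active) ∧ ¬paused is false there. This is the first violation.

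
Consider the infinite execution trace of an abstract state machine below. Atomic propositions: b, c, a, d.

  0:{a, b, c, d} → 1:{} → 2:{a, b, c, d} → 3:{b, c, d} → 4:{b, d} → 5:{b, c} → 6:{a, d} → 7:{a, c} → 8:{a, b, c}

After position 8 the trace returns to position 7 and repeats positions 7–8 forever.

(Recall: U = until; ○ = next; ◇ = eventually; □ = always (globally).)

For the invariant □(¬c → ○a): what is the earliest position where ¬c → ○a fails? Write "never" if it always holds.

Check ¬c → ○a at each position in order: 0 ✓, 1 ✓, 2 ✓, 3 ✓.
At position 4 the labels are {b, d} and the next position 5 has {b, c}, so ¬c → ○a is false there. This is the first violation.

4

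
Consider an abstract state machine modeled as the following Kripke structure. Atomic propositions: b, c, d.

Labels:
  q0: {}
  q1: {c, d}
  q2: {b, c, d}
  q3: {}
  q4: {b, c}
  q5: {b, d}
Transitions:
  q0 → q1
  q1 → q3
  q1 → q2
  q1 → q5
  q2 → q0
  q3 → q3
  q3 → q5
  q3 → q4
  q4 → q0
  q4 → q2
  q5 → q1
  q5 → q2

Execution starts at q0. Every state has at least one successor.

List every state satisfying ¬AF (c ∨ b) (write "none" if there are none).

{q3}

States satisfying c ∨ b: {q1, q2, q4, q5}.
States satisfying AF (c ∨ b): {q0, q1, q2, q4, q5}.
States satisfying ¬AF (c ∨ b): {q3}.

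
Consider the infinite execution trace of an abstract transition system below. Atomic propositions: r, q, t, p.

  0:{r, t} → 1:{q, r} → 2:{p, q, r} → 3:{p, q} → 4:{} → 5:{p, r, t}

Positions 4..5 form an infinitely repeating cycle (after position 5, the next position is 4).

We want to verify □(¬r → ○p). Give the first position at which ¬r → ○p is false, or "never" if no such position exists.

3

Check ¬r → ○p at each position in order: 0 ✓, 1 ✓, 2 ✓.
At position 3 the labels are {p, q} and the next position 4 has {}, so ¬r → ○p is false there. This is the first violation.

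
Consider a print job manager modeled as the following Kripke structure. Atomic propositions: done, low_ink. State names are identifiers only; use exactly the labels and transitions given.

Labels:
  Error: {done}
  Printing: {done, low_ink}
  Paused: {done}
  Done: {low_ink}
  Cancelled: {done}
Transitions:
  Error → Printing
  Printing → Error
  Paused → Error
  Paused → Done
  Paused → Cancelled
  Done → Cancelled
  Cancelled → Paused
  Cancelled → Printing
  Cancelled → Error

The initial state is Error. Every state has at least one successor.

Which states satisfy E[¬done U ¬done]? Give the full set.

{Done}

States satisfying ¬done: {Done}.
States satisfying E[¬done U ¬done]: {Done}.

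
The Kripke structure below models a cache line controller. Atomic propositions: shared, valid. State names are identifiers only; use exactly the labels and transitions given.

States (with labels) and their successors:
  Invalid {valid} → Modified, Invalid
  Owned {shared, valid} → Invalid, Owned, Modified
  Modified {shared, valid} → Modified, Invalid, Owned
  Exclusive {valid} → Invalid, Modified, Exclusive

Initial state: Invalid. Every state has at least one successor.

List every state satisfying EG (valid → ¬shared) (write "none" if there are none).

{Invalid, Exclusive}

States satisfying valid → ¬shared: {Invalid, Exclusive}.
States satisfying EG (valid → ¬shared): {Invalid, Exclusive}.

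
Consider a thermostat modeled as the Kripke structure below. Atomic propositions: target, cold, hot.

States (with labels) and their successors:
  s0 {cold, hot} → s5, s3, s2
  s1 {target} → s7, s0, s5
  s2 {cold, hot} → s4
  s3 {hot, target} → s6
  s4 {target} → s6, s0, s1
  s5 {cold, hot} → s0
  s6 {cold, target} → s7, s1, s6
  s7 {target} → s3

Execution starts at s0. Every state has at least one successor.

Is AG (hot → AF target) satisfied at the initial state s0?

States satisfying hot → AF target: {s1, s2, s3, s4, s6, s7}.
States satisfying AG (hot → AF target): ∅.
s0 is reachable from s0 and violates hot → AF target, so AG fails at s0.
s0 ∉ Sat(AG (hot → AF target)).

No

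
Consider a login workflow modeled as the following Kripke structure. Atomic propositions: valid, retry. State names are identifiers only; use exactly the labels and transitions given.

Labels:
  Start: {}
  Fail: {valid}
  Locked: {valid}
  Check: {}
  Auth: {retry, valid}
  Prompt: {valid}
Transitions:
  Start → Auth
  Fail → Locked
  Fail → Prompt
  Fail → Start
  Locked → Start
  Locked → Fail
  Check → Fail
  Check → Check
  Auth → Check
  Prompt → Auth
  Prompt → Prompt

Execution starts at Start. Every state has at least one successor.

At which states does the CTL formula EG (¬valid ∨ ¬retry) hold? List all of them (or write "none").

{Fail, Locked, Check, Prompt}

States satisfying ¬valid ∨ ¬retry: {Start, Fail, Locked, Check, Prompt}.
States satisfying EG (¬valid ∨ ¬retry): {Fail, Locked, Check, Prompt}.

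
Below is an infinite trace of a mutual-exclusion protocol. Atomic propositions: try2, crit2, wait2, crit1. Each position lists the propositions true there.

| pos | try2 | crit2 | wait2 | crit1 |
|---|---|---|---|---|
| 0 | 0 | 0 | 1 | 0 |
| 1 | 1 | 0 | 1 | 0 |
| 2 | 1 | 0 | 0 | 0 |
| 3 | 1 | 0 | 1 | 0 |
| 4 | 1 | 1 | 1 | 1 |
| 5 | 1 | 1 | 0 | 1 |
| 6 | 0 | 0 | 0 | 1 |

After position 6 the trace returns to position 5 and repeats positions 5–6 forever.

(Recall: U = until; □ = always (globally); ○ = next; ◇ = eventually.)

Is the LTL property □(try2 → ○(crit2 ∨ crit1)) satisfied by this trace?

No

try2 → ○(crit2 ∨ crit1) must hold at every position from 0 onward. It fails at position 1, so □(try2 → ○(crit2 ∨ crit1)) is false.
Positions where try2 holds: 1, 2, 3, 4, 5.
Check ○(crit2 ∨ crit1) at each: 1→fails, 2→fails, 3→ok, 4→ok, 5→ok.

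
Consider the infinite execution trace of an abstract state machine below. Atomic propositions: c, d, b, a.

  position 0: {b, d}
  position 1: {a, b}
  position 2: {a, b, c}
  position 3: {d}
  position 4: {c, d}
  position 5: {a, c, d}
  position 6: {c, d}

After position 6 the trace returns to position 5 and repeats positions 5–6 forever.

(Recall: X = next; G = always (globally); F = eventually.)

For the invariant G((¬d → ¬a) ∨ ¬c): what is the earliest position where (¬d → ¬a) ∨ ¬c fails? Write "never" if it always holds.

2

Check (¬d → ¬a) ∨ ¬c at each position in order: 0 ✓, 1 ✓.
At position 2 the labels are {a, b, c}, so (¬d → ¬a) ∨ ¬c is false there. This is the first violation.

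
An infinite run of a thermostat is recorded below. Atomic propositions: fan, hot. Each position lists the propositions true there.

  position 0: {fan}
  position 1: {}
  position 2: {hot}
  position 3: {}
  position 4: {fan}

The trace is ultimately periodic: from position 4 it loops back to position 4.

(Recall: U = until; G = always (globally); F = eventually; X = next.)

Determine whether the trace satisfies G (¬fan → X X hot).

Does not hold

¬fan → X X hot must hold at every position from 0 onward. It fails at position 1, so G (¬fan → X X hot) is false.
Positions where ¬fan holds: 1, 2, 3.
Check X X hot at each: 1→fails, 2→fails, 3→fails.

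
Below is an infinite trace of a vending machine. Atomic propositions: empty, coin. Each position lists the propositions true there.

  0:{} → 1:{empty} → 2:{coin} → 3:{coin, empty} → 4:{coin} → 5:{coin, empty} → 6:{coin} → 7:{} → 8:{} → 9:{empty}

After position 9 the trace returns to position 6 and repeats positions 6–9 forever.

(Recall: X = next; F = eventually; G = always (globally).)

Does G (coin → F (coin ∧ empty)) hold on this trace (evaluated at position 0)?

coin → F (coin ∧ empty) must hold at every position from 0 onward. It fails at position 6, so G (coin → F (coin ∧ empty)) is false.
Positions where coin holds: 2, 3, 4, 5, 6.
Check F (coin ∧ empty) at each: 2→ok, 3→ok, 4→ok, 5→ok, 6→fails.

Does not hold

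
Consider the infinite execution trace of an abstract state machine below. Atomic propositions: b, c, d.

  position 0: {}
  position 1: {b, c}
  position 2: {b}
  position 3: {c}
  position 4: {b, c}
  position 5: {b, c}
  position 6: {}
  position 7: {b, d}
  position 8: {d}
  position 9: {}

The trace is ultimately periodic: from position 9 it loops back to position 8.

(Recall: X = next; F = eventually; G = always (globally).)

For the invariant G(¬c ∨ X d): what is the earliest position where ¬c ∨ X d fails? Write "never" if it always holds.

Check ¬c ∨ X d at each position in order: 0 ✓.
At position 1 the labels are {b, c} and the next position 2 has {b}, so ¬c ∨ X d is false there. This is the first violation.

1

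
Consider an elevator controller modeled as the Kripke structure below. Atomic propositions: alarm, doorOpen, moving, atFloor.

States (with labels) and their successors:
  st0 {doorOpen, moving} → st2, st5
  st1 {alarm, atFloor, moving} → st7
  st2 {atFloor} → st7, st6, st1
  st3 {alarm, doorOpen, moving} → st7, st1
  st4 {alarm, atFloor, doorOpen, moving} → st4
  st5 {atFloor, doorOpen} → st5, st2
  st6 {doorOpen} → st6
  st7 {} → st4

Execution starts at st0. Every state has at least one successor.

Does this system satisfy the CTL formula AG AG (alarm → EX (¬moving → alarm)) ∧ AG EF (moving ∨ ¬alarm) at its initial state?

States satisfying AG (alarm → EX (¬moving → alarm)): {st4, st6, st7}.
States satisfying AG AG (alarm → EX (¬moving → alarm)): {st4, st6, st7}.
States satisfying EF (moving ∨ ¬alarm): {st0, st1, st2, st3, st4, st5, st6, st7}.
States satisfying AG EF (moving ∨ ¬alarm): {st0, st1, st2, st3, st4, st5, st6, st7}.
States satisfying AG AG (alarm → EX (¬moving → alarm)) ∧ AG EF (moving ∨ ¬alarm): {st4, st6, st7}.
st0 ∉ Sat(AG AG (alarm → EX (¬moving → alarm)) ∧ AG EF (moving ∨ ¬alarm)).

Violated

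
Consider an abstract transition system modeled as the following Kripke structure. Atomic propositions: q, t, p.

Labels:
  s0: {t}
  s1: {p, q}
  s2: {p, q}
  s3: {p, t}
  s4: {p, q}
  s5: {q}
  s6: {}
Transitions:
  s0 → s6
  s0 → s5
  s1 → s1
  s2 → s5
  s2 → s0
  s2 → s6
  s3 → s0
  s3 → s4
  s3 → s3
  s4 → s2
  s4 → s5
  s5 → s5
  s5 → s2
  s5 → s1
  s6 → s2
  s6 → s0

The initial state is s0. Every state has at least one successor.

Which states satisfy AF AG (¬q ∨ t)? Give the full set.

States satisfying AG (¬q ∨ t): ∅.
States satisfying AF AG (¬q ∨ t): ∅.

none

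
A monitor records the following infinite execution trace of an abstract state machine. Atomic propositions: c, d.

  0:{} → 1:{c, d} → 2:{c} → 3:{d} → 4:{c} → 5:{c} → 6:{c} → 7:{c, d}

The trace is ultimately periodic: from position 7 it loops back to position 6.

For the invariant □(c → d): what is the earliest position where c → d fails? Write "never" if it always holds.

2

Check c → d at each position in order: 0 ✓, 1 ✓.
At position 2 the labels are {c}, so c → d is false there. This is the first violation.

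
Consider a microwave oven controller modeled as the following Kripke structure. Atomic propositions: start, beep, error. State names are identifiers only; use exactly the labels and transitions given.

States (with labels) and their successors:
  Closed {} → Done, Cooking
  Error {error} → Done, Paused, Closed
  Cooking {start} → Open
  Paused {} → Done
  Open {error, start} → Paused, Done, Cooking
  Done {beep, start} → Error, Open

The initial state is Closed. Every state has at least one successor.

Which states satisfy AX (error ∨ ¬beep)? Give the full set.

States satisfying error ∨ ¬beep: {Closed, Error, Cooking, Paused, Open}.
States satisfying AX (error ∨ ¬beep): {Cooking, Done}.

{Cooking, Done}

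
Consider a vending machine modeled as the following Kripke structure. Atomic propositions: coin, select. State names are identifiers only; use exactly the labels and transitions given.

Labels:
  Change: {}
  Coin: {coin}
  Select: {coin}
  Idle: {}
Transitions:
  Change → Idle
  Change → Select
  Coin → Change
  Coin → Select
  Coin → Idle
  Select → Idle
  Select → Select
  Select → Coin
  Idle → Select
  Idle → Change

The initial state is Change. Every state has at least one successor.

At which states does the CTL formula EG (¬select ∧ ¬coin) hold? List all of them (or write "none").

{Change, Idle}

States satisfying ¬select ∧ ¬coin: {Change, Idle}.
States satisfying EG (¬select ∧ ¬coin): {Change, Idle}.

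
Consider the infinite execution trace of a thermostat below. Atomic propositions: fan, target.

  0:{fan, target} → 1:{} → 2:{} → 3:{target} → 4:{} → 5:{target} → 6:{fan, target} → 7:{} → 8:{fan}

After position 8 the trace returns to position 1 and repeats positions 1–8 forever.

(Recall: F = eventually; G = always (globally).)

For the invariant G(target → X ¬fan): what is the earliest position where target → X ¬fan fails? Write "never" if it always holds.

Check target → X ¬fan at each position in order: 0 ✓, 1 ✓, 2 ✓, 3 ✓, 4 ✓.
At position 5 the labels are {target} and the next position 6 has {fan, target}, so target → X ¬fan is false there. This is the first violation.

5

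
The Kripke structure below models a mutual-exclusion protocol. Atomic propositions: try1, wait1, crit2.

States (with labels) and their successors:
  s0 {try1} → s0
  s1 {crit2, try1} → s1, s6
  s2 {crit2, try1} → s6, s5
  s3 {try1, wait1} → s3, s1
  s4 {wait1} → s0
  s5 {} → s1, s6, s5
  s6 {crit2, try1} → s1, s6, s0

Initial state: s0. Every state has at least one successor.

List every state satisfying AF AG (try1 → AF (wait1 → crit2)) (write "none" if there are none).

{s0, s1, s2, s4, s5, s6}

States satisfying AG (try1 → AF (wait1 → crit2)): {s0, s1, s2, s4, s5, s6}.
States satisfying AF AG (try1 → AF (wait1 → crit2)): {s0, s1, s2, s4, s5, s6}.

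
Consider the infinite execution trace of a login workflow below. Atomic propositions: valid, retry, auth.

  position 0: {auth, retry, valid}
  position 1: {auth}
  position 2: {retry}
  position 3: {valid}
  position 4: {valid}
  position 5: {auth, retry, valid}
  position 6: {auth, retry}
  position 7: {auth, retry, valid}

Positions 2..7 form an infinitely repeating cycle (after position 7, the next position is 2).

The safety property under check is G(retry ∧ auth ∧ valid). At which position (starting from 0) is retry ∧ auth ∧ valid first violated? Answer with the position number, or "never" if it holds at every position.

Check retry ∧ auth ∧ valid at each position in order: 0 ✓.
At position 1 the labels are {auth}, so retry ∧ auth ∧ valid is false there. This is the first violation.

1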